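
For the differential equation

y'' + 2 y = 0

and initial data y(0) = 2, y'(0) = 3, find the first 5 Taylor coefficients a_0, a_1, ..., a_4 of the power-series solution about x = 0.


Ansatz: y(x) = sum_{n>=0} a_n x^n, so y'(x) = sum_{n>=1} n a_n x^(n-1) and y''(x) = sum_{n>=2} n(n-1) a_n x^(n-2).
Substitute into P(x) y'' + Q(x) y' + R(x) y = 0 with P(x) = 1, Q(x) = 0, R(x) = 2, and match powers of x.
Initial conditions: a_0 = 2, a_1 = 3.
Setting the coefficient of each power of x to zero and solving order by order (substituting the coefficients already found):
  x^0: 2 a_2 + 2 a_0 = 0  ->  2 a_2 = -2 a_0 = -4  ->  a_2 = -2
  x^1: 6 a_3 + 2 a_1 = 0  ->  6 a_3 = -2 a_1 = -6  ->  a_3 = -1
  x^2: 12 a_4 + 2 a_2 = 0  ->  12 a_4 = -2 a_2 = 4  ->  a_4 = 1/3
Truncated series: y(x) = 2 + 3 x - 2 x^2 - x^3 + (1/3) x^4 + O(x^5).

a_0 = 2; a_1 = 3; a_2 = -2; a_3 = -1; a_4 = 1/3


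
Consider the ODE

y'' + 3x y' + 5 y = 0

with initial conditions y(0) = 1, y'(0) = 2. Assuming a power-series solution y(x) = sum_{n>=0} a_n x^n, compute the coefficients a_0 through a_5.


Ansatz: y(x) = sum_{n>=0} a_n x^n, so y'(x) = sum_{n>=1} n a_n x^(n-1) and y''(x) = sum_{n>=2} n(n-1) a_n x^(n-2).
Substitute into P(x) y'' + Q(x) y' + R(x) y = 0 with P(x) = 1, Q(x) = 3x, R(x) = 5, and match powers of x.
Initial conditions: a_0 = 1, a_1 = 2.
Setting the coefficient of each power of x to zero and solving order by order (substituting the coefficients already found):
  x^0: 2 a_2 + 5 a_0 = 0  ->  2 a_2 = -5 a_0 = -5  ->  a_2 = -5/2
  x^1: 6 a_3 + 8 a_1 = 0  ->  6 a_3 = -8 a_1 = -16  ->  a_3 = -8/3
  x^2: 12 a_4 + 11 a_2 = 0  ->  12 a_4 = -11 a_2 = 55/2  ->  a_4 = 55/24
  x^3: 20 a_5 + 14 a_3 = 0  ->  20 a_5 = -14 a_3 = 112/3  ->  a_5 = 28/15
Truncated series: y(x) = 1 + 2 x - (5/2) x^2 - (8/3) x^3 + (55/24) x^4 + (28/15) x^5 + O(x^6).

a_0 = 1; a_1 = 2; a_2 = -5/2; a_3 = -8/3; a_4 = 55/24; a_5 = 28/15


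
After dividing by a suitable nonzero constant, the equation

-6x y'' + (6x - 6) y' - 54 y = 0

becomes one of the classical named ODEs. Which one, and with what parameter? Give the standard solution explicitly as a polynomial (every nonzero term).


All three coefficients share the factor -6; dividing through by -6 gives  x y'' + (1 - x) y' + 9 y = 0.
This matches the Laguerre equation x y'' + (1 - x) y' + n y = 0 with n = 9; the polynomial solution is L_9(x).
With y = sum_k a_k x^k, matching x^k gives (k+1)k a_{k+1} + (k+1) a_{k+1} - k a_k + n a_k = 0, i.e. (k+1)^2 a_{k+1} = (k - n) a_k = (k - 9) a_k. The right side vanishes at k = 9, so the series terminates at degree 9.
Standard normalization L_n(0) = 1 gives a_0 = 1. Work upward with a_{k+1} = (k - 9) a_k / (k+1)^2:
  a_1 = (0 - 9)(1) / 1^2 = -9/1 = -9
  a_2 = (1 - 9)(-9) / 2^2 = 72/4 = 18
  a_3 = (2 - 9)(18) / 3^2 = -126/9 = -14
  a_4 = (3 - 9)(-14) / 4^2 = 84/16 = 21/4
  a_5 = (4 - 9)(21/4) / 5^2 = (-105/4)/25 = -21/20
  a_6 = (5 - 9)(-21/20) / 6^2 = (21/5)/36 = 7/60
  a_7 = (6 - 9)(7/60) / 7^2 = (-7/20)/49 = -1/140
  a_8 = (7 - 9)(-1/140) / 8^2 = (1/70)/64 = 1/4480
  a_9 = (8 - 9)(1/4480) / 9^2 = (-1/4480)/81 = -1/362880
Hence L_9(x) = -x^9/362880 + x^8/4480 - x^7/140 + 7 x^6/60 - 21 x^5/20 + 21 x^4/4 - 14 x^3 + 18 x^2 - 9 x + 1.

L_9(x); series = -x^9/362880 + x^8/4480 - x^7/140 + 7 x^6/60 - 21 x^5/20 + 21 x^4/4 - 14 x^3 + 18 x^2 - 9 x + 1


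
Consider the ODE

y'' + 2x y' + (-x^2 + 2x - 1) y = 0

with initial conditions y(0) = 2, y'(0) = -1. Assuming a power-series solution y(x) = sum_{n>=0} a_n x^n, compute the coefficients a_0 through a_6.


Ansatz: y(x) = sum_{n>=0} a_n x^n, so y'(x) = sum_{n>=1} n a_n x^(n-1) and y''(x) = sum_{n>=2} n(n-1) a_n x^(n-2).
Substitute into P(x) y'' + Q(x) y' + R(x) y = 0 with P(x) = 1, Q(x) = 2x, R(x) = -x^2 + 2x - 1, and match powers of x.
Initial conditions: a_0 = 2, a_1 = -1.
Setting the coefficient of each power of x to zero and solving order by order (substituting the coefficients already found):
  x^0: 2 a_2 - a_0 = 0  ->  2 a_2 = a_0 = 2  ->  a_2 = 1
  x^1: 6 a_3 + a_1 + 2 a_0 = 0  ->  6 a_3 = -a_1 - 2 a_0 = -3  ->  a_3 = -1/2
  x^2: 12 a_4 + 3 a_2 + 2 a_1 - a_0 = 0  ->  12 a_4 = -3 a_2 - 2 a_1 + a_0 = 1  ->  a_4 = 1/12
  x^3: 20 a_5 + 5 a_3 + 2 a_2 - a_1 = 0  ->  20 a_5 = -5 a_3 - 2 a_2 + a_1 = -1/2  ->  a_5 = -1/40
  x^4: 30 a_6 + 7 a_4 + 2 a_3 - a_2 = 0  ->  30 a_6 = -7 a_4 - 2 a_3 + a_2 = 17/12  ->  a_6 = 17/360
Truncated series: y(x) = 2 - x + x^2 - (1/2) x^3 + (1/12) x^4 - (1/40) x^5 + (17/360) x^6 + O(x^7).

a_0 = 2; a_1 = -1; a_2 = 1; a_3 = -1/2; a_4 = 1/12; a_5 = -1/40; a_6 = 17/360


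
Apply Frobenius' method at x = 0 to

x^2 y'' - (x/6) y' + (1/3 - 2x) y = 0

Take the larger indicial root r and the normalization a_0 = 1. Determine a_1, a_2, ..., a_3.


Write in Frobenius form y'' + (p(x)/x) y' + (q(x)/x^2) y = 0:
  p(x) = -1/6,  q(x) = 1/3 - 2x.
Indicial equation: r(r-1) + (-1/6) r + (1/3) = 0 -> roots r_1 = 2/3, r_2 = 1/2.
Take r = r_1 = 2/3. Let y(x) = x^r sum_{n>=0} a_n x^n with a_0 = 1.
Substitute y = x^r sum a_n x^n and match x^{r+n}. The recurrence is
  D(n) a_n - 2 a_{n-1} = 0,  where D(n) = (r+n)(r+n-1) + (-1/6)(r+n) + (1/3).
  a_n = 2 / D(n) * a_{n-1}.
Since the indicial polynomial factors as (r - r_1)(r - r_2), D(n) = (r_1 + n - r_1)(r_1 + n - r_2) = n(n + 1/6).
Evaluating step by step (a_0 = 1):
  n = 1: D(1) = 1(1 + 1/6) = 7/6; numerator = 2(1) = 2; a_1 = (2)/(7/6) = 12/7
  n = 2: D(2) = 2(2 + 1/6) = 13/3; numerator = 2(12/7) = 24/7; a_2 = (24/7)/(13/3) = 72/91
  n = 3: D(3) = 3(3 + 1/6) = 19/2; numerator = 2(72/91) = 144/91; a_3 = (144/91)/(19/2) = 288/1729

r = 2/3; a_0 = 1; a_1 = 12/7; a_2 = 72/91; a_3 = 288/1729


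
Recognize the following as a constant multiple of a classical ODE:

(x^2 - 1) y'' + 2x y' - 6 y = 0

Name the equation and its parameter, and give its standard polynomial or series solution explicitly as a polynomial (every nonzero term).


All three coefficients share the factor -1; dividing through by -1 gives  (1 - x^2) y'' - 2x y' + 6 y = 0.
This matches the Legendre equation (1 - x^2) y'' - 2x y' + n(n+1) y = 0 (note the -2x y' term) with n(n+1) = 6, so n = 2; the polynomial solution is P_2(x).
With y = sum_k a_k x^k, matching x^k gives (k+2)(k+1) a_{k+2} = [k(k+1) - n(n+1)] a_k = (k - 2)(k + 3) a_k. The right side vanishes at k = 2, so the series with the parity of 2 terminates at degree 2.
Standard normalization (P_n(1) = 1): leading coefficient (2n)!/(2^n (n!)^2) = 24/(4*4) = 3/2, so a_2 = 3/2. Work downward with a_k = (k+1)(k+2) a_{k+2} / ((k - 2)(k + 3)):
  a_0 = (1)(2)(3/2) / ((0 - 2)(0 + 3)) = 3/(-6) = -1/2
Hence P_2(x) = 3 x^2/2 - 1/2.

P_2(x); series = 3 x^2/2 - 1/2


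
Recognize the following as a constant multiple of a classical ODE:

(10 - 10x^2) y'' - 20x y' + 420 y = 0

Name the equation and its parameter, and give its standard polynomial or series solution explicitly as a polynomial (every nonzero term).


All three coefficients share the factor 10; dividing through by 10 gives  (1 - x^2) y'' - 2x y' + 42 y = 0.
This matches the Legendre equation (1 - x^2) y'' - 2x y' + n(n+1) y = 0 (note the -2x y' term) with n(n+1) = 42, so n = 6; the polynomial solution is P_6(x).
With y = sum_k a_k x^k, matching x^k gives (k+2)(k+1) a_{k+2} = [k(k+1) - n(n+1)] a_k = (k - 6)(k + 7) a_k. The right side vanishes at k = 6, so the series with the parity of 6 terminates at degree 6.
Standard normalization (P_n(1) = 1): leading coefficient (2n)!/(2^n (n!)^2) = 479001600/(64*518400) = 231/16, so a_6 = 231/16. Work downward with a_k = (k+1)(k+2) a_{k+2} / ((k - 6)(k + 7)):
  a_4 = (5)(6)(231/16) / ((4 - 6)(4 + 7)) = (3465/8)/(-22) = -315/16
  a_2 = (3)(4)(-315/16) / ((2 - 6)(2 + 7)) = (-945/4)/(-36) = 105/16
  a_0 = (1)(2)(105/16) / ((0 - 6)(0 + 7)) = (105/8)/(-42) = -5/16
Hence P_6(x) = 231 x^6/16 - 315 x^4/16 + 105 x^2/16 - 5/16.

P_6(x); series = 231 x^6/16 - 315 x^4/16 + 105 x^2/16 - 5/16


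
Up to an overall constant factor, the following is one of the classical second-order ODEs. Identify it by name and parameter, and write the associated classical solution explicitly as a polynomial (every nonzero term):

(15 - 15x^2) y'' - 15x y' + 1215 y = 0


All three coefficients share the factor 15; dividing through by 15 gives  (1 - x^2) y'' - x y' + 81 y = 0.
This matches the Chebyshev equation (1 - x^2) y'' - x y' + n^2 y = 0 (note the -x y' term, not -2x y') with n^2 = 81, so n = 9; the polynomial solution is T_9(x).
With y = sum_k a_k x^k, matching x^k gives (k+2)(k+1) a_{k+2} = (k^2 - n^2) a_k = (k - 9)(k + 9) a_k. The right side vanishes at k = 9, so the series with the parity of 9 terminates at degree 9.
Standard normalization: leading coefficient of T_n is 2^(n-1), so a_9 = 2^8 = 256. Work downward with a_k = (k+1)(k+2) a_{k+2} / ((k - 9)(k + 9)):
  a_7 = (8)(9)(256) / ((7 - 9)(7 + 9)) = 18432/(-32) = -576
  a_5 = (6)(7)(-576) / ((5 - 9)(5 + 9)) = -24192/(-56) = 432
  a_3 = (4)(5)(432) / ((3 - 9)(3 + 9)) = 8640/(-72) = -120
  a_1 = (2)(3)(-120) / ((1 - 9)(1 + 9)) = -720/(-80) = 9
Hence T_9(x) = 256 x^9 - 576 x^7 + 432 x^5 - 120 x^3 + 9 x.

T_9(x); series = 256 x^9 - 576 x^7 + 432 x^5 - 120 x^3 + 9 x


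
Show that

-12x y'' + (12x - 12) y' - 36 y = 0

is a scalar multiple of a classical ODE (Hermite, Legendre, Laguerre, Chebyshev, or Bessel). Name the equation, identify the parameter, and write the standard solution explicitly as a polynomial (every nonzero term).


All three coefficients share the factor -12; dividing through by -12 gives  x y'' + (1 - x) y' + 3 y = 0.
This matches the Laguerre equation x y'' + (1 - x) y' + n y = 0 with n = 3; the polynomial solution is L_3(x).
With y = sum_k a_k x^k, matching x^k gives (k+1)k a_{k+1} + (k+1) a_{k+1} - k a_k + n a_k = 0, i.e. (k+1)^2 a_{k+1} = (k - n) a_k = (k - 3) a_k. The right side vanishes at k = 3, so the series terminates at degree 3.
Standard normalization L_n(0) = 1 gives a_0 = 1. Work upward with a_{k+1} = (k - 3) a_k / (k+1)^2:
  a_1 = (0 - 3)(1) / 1^2 = -3/1 = -3
  a_2 = (1 - 3)(-3) / 2^2 = 6/4 = 3/2
  a_3 = (2 - 3)(3/2) / 3^2 = (-3/2)/9 = -1/6
Hence L_3(x) = -x^3/6 + 3 x^2/2 - 3 x + 1.

L_3(x); series = -x^3/6 + 3 x^2/2 - 3 x + 1


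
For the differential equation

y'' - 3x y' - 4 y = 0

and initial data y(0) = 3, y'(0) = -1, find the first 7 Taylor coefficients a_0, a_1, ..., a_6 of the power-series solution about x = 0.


Ansatz: y(x) = sum_{n>=0} a_n x^n, so y'(x) = sum_{n>=1} n a_n x^(n-1) and y''(x) = sum_{n>=2} n(n-1) a_n x^(n-2).
Substitute into P(x) y'' + Q(x) y' + R(x) y = 0 with P(x) = 1, Q(x) = -3x, R(x) = -4, and match powers of x.
Initial conditions: a_0 = 3, a_1 = -1.
Setting the coefficient of each power of x to zero and solving order by order (substituting the coefficients already found):
  x^0: 2 a_2 - 4 a_0 = 0  ->  2 a_2 = 4 a_0 = 12  ->  a_2 = 6
  x^1: 6 a_3 - 7 a_1 = 0  ->  6 a_3 = 7 a_1 = -7  ->  a_3 = -7/6
  x^2: 12 a_4 - 10 a_2 = 0  ->  12 a_4 = 10 a_2 = 60  ->  a_4 = 5
  x^3: 20 a_5 - 13 a_3 = 0  ->  20 a_5 = 13 a_3 = -91/6  ->  a_5 = -91/120
  x^4: 30 a_6 - 16 a_4 = 0  ->  30 a_6 = 16 a_4 = 80  ->  a_6 = 8/3
Truncated series: y(x) = 3 - x + 6 x^2 - (7/6) x^3 + 5 x^4 - (91/120) x^5 + (8/3) x^6 + O(x^7).

a_0 = 3; a_1 = -1; a_2 = 6; a_3 = -7/6; a_4 = 5; a_5 = -91/120; a_6 = 8/3


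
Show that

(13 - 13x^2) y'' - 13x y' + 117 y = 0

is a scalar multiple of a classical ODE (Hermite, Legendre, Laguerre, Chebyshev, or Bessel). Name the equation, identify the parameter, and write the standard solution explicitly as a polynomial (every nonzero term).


All three coefficients share the factor 13; dividing through by 13 gives  (1 - x^2) y'' - x y' + 9 y = 0.
This matches the Chebyshev equation (1 - x^2) y'' - x y' + n^2 y = 0 (note the -x y' term, not -2x y') with n^2 = 9, so n = 3; the polynomial solution is T_3(x).
With y = sum_k a_k x^k, matching x^k gives (k+2)(k+1) a_{k+2} = (k^2 - n^2) a_k = (k - 3)(k + 3) a_k. The right side vanishes at k = 3, so the series with the parity of 3 terminates at degree 3.
Standard normalization: leading coefficient of T_n is 2^(n-1), so a_3 = 2^2 = 4. Work downward with a_k = (k+1)(k+2) a_{k+2} / ((k - 3)(k + 3)):
  a_1 = (2)(3)(4) / ((1 - 3)(1 + 3)) = 24/(-8) = -3
Hence T_3(x) = 4 x^3 - 3 x.

T_3(x); series = 4 x^3 - 3 x


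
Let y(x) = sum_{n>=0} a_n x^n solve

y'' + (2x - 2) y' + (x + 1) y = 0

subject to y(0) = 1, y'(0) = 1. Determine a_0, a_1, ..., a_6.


Ansatz: y(x) = sum_{n>=0} a_n x^n, so y'(x) = sum_{n>=1} n a_n x^(n-1) and y''(x) = sum_{n>=2} n(n-1) a_n x^(n-2).
Substitute into P(x) y'' + Q(x) y' + R(x) y = 0 with P(x) = 1, Q(x) = 2x - 2, R(x) = x + 1, and match powers of x.
Initial conditions: a_0 = 1, a_1 = 1.
Setting the coefficient of each power of x to zero and solving order by order (substituting the coefficients already found):
  x^0: 2 a_2 - 2 a_1 + a_0 = 0  ->  2 a_2 = 2 a_1 - a_0 = 1  ->  a_2 = 1/2
  x^1: 6 a_3 - 4 a_2 + 3 a_1 + a_0 = 0  ->  6 a_3 = 4 a_2 - 3 a_1 - a_0 = -2  ->  a_3 = -1/3
  x^2: 12 a_4 - 6 a_3 + 5 a_2 + a_1 = 0  ->  12 a_4 = 6 a_3 - 5 a_2 - a_1 = -11/2  ->  a_4 = -11/24
  x^3: 20 a_5 - 8 a_4 + 7 a_3 + a_2 = 0  ->  20 a_5 = 8 a_4 - 7 a_3 - a_2 = -11/6  ->  a_5 = -11/120
  x^4: 30 a_6 - 10 a_5 + 9 a_4 + a_3 = 0  ->  30 a_6 = 10 a_5 - 9 a_4 - a_3 = 85/24  ->  a_6 = 17/144
Truncated series: y(x) = 1 + x + (1/2) x^2 - (1/3) x^3 - (11/24) x^4 - (11/120) x^5 + (17/144) x^6 + O(x^7).

a_0 = 1; a_1 = 1; a_2 = 1/2; a_3 = -1/3; a_4 = -11/24; a_5 = -11/120; a_6 = 17/144


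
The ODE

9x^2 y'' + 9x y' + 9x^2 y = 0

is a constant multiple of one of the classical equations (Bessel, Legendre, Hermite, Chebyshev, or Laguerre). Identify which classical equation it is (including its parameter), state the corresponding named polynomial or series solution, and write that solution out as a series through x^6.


All three coefficients share the factor 9; dividing through by 9 gives  x^2 y'' + x y' + x^2 y = 0.
This matches the Bessel equation x^2 y'' + x y' + (x^2 - nu^2) y = 0 with nu^2 = 0, so nu = 0; the solution bounded at x = 0 is J_0(x).
Frobenius at x = 0: indicial roots ±nu; for r = nu the recurrence k(k + 2nu) c_k = -c_{k-2} gives the standard series J_nu(x) = sum_{k>=0} (-1)^k / (k! (k+nu)!) (x/2)^(2k+nu). Evaluate the first 4 terms:
  k = 0: (-1)^0 / (0! * 0! * 2^0) x^0 = 1/(1*1*1) x^0 = (1) x^0
  k = 1: (-1)^1 / (1! * 1! * 2^2) x^2 = -1/(1*1*4) x^2 = (-1/4) x^2
  k = 2: (-1)^2 / (2! * 2! * 2^4) x^4 = 1/(2*2*16) x^4 = (1/64) x^4
  k = 3: (-1)^3 / (3! * 3! * 2^6) x^6 = -1/(6*6*64) x^6 = (-1/2304) x^6
Hence J_0(x) = -x^6/2304 + x^4/64 - x^2/4 + 1 + ....

J_0(x); series = -x^6/2304 + x^4/64 - x^2/4 + 1


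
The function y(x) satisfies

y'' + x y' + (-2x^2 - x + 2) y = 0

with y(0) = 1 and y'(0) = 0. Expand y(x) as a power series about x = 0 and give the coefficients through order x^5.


Ansatz: y(x) = sum_{n>=0} a_n x^n, so y'(x) = sum_{n>=1} n a_n x^(n-1) and y''(x) = sum_{n>=2} n(n-1) a_n x^(n-2).
Substitute into P(x) y'' + Q(x) y' + R(x) y = 0 with P(x) = 1, Q(x) = x, R(x) = -2x^2 - x + 2, and match powers of x.
Initial conditions: a_0 = 1, a_1 = 0.
Setting the coefficient of each power of x to zero and solving order by order (substituting the coefficients already found):
  x^0: 2 a_2 + 2 a_0 = 0  ->  2 a_2 = -2 a_0 = -2  ->  a_2 = -1
  x^1: 6 a_3 + 3 a_1 - a_0 = 0  ->  6 a_3 = -3 a_1 + a_0 = 1  ->  a_3 = 1/6
  x^2: 12 a_4 + 4 a_2 - a_1 - 2 a_0 = 0  ->  12 a_4 = -4 a_2 + a_1 + 2 a_0 = 6  ->  a_4 = 1/2
  x^3: 20 a_5 + 5 a_3 - a_2 - 2 a_1 = 0  ->  20 a_5 = -5 a_3 + a_2 + 2 a_1 = -11/6  ->  a_5 = -11/120
Truncated series: y(x) = 1 - x^2 + (1/6) x^3 + (1/2) x^4 - (11/120) x^5 + O(x^6).

a_0 = 1; a_1 = 0; a_2 = -1; a_3 = 1/6; a_4 = 1/2; a_5 = -11/120


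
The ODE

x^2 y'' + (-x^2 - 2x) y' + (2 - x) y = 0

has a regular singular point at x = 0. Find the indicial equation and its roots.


Divide by x^2 to reach normal form y'' + P_1(x) y' + P_2(x) y = 0 with P_1(x) = -1 - 2/x and P_2(x) = -1/x + 2/x^2.
x = 0 is a singular point because the y'-coefficient -1 - 2/x has a pole at x = 0 and the y-coefficient -1/x + 2/x^2 has a pole at x = 0.
It is a regular singular point because x P_1(x) = p(x) = -x - 2 and x^2 P_2(x) = q(x) = 2 - x are polynomials, hence analytic at x = 0.
p(0) = -2,  q(0) = 2.
Indicial equation: r(r-1) + p(0) r + q(0) = 0, i.e. r^2 + (p(0) - 1) r + q(0) = 0, i.e. r^2 - 3 r + 2 = 0.
Discriminant: (-3)^2 - 4(2) = 1, so r = (3 ± 1)/2.
Solving: r_1 = 2, r_2 = 1.

indicial: r^2 - 3 r + 2 = 0; roots r_1 = 2, r_2 = 1


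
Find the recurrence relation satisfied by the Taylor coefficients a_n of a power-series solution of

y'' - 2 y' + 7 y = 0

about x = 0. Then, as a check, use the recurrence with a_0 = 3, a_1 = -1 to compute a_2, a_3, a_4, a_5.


Substitute y = sum_n a_n x^n.
y''(x) has coefficient (n+2)(n+1) a_{n+2} at x^n;
-2 y'(x) has coefficient -2 (n+1) a_{n+1} at x^n;
7 y(x) has coefficient 7 a_n at x^n.
Matching x^n: (n+2)(n+1) a_{n+2} - 2 (n+1) a_{n+1} + 7 a_n = 0.
Thus a_{n+2} = [2 (n+1) a_{n+1} - 7 a_n] / ((n+1)(n+2)).

Check with a_0 = 3, a_1 = -1 (apply the recurrence for n = 0, 1, 2, 3): a_0 = 3, a_1 = -1, a_2 = -23/2, a_3 = -13/2, a_4 = 83/24, a_5 = 439/120.

a_(n+2) = [2 (n+1) a_(n+1) - 7 a_n] / ((n+1)(n+2)); check: a_0 = 3, a_1 = -1, a_2 = -23/2, a_3 = -13/2, a_4 = 83/24, a_5 = 439/120


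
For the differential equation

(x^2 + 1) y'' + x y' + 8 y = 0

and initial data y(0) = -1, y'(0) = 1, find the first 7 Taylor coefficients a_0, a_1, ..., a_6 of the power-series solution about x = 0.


Ansatz: y(x) = sum_{n>=0} a_n x^n, so y'(x) = sum_{n>=1} n a_n x^(n-1) and y''(x) = sum_{n>=2} n(n-1) a_n x^(n-2).
Substitute into P(x) y'' + Q(x) y' + R(x) y = 0 with P(x) = x^2 + 1, Q(x) = x, R(x) = 8, and match powers of x.
Initial conditions: a_0 = -1, a_1 = 1.
Setting the coefficient of each power of x to zero and solving order by order (substituting the coefficients already found):
  x^0: 2 a_2 + 8 a_0 = 0  ->  2 a_2 = -8 a_0 = 8  ->  a_2 = 4
  x^1: 6 a_3 + 9 a_1 = 0  ->  6 a_3 = -9 a_1 = -9  ->  a_3 = -3/2
  x^2: 12 a_4 + 12 a_2 = 0  ->  12 a_4 = -12 a_2 = -48  ->  a_4 = -4
  x^3: 20 a_5 + 17 a_3 = 0  ->  20 a_5 = -17 a_3 = 51/2  ->  a_5 = 51/40
  x^4: 30 a_6 + 24 a_4 = 0  ->  30 a_6 = -24 a_4 = 96  ->  a_6 = 16/5
Truncated series: y(x) = -1 + x + 4 x^2 - (3/2) x^3 - 4 x^4 + (51/40) x^5 + (16/5) x^6 + O(x^7).

a_0 = -1; a_1 = 1; a_2 = 4; a_3 = -3/2; a_4 = -4; a_5 = 51/40; a_6 = 16/5


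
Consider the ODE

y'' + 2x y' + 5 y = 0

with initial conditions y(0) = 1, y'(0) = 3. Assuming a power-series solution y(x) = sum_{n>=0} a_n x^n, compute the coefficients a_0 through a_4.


Ansatz: y(x) = sum_{n>=0} a_n x^n, so y'(x) = sum_{n>=1} n a_n x^(n-1) and y''(x) = sum_{n>=2} n(n-1) a_n x^(n-2).
Substitute into P(x) y'' + Q(x) y' + R(x) y = 0 with P(x) = 1, Q(x) = 2x, R(x) = 5, and match powers of x.
Initial conditions: a_0 = 1, a_1 = 3.
Setting the coefficient of each power of x to zero and solving order by order (substituting the coefficients already found):
  x^0: 2 a_2 + 5 a_0 = 0  ->  2 a_2 = -5 a_0 = -5  ->  a_2 = -5/2
  x^1: 6 a_3 + 7 a_1 = 0  ->  6 a_3 = -7 a_1 = -21  ->  a_3 = -7/2
  x^2: 12 a_4 + 9 a_2 = 0  ->  12 a_4 = -9 a_2 = 45/2  ->  a_4 = 15/8
Truncated series: y(x) = 1 + 3 x - (5/2) x^2 - (7/2) x^3 + (15/8) x^4 + O(x^5).

a_0 = 1; a_1 = 3; a_2 = -5/2; a_3 = -7/2; a_4 = 15/8


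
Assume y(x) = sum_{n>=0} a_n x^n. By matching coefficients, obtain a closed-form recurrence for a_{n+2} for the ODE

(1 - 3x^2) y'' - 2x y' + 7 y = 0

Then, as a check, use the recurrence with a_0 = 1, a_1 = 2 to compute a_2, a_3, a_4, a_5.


Substitute y = sum_n a_n x^n.
(1 - 3 x^2) y'' contributes (n+2)(n+1) a_{n+2} - 3 n(n-1) a_n at x^n.
-2 x y'(x) contributes -2 n a_n at x^n.
7 y(x) contributes 7 a_n at x^n.
Matching x^n: (n+2)(n+1) a_{n+2} + (-3 n(n-1) - 2 n + 7) a_n = 0.
Thus a_{n+2} = (3 n(n-1) + 2 n - 7) / ((n+1)(n+2)) * a_n.

Check with a_0 = 1, a_1 = 2 (apply the recurrence for n = 0, 1, 2, 3): a_0 = 1, a_1 = 2, a_2 = -7/2, a_3 = -5/3, a_4 = -7/8, a_5 = -17/12.

a_(n+2) = (3 n(n-1) + 2 n - 7) / ((n+1)(n+2)) * a_n; check: a_0 = 1, a_1 = 2, a_2 = -7/2, a_3 = -5/3, a_4 = -7/8, a_5 = -17/12


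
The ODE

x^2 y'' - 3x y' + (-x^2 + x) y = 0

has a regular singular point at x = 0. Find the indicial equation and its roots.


Divide by x^2 to reach normal form y'' + P_1(x) y' + P_2(x) y = 0 with P_1(x) = -3/x and P_2(x) = -1 + 1/x.
x = 0 is a singular point because the y'-coefficient -3/x has a pole at x = 0 and the y-coefficient -1 + 1/x has a pole at x = 0.
It is a regular singular point because x P_1(x) = p(x) = -3 and x^2 P_2(x) = q(x) = -x^2 + x are polynomials, hence analytic at x = 0.
p(0) = -3,  q(0) = 0.
Indicial equation: r(r-1) + p(0) r + q(0) = 0, i.e. r^2 + (p(0) - 1) r + q(0) = 0, i.e. r^2 - 4 r = 0.
Discriminant: (-4)^2 - 4(0) = 16, so r = (4 ± 4)/2.
Solving: r_1 = 4, r_2 = 0.

indicial: r^2 - 4 r = 0; roots r_1 = 4, r_2 = 0


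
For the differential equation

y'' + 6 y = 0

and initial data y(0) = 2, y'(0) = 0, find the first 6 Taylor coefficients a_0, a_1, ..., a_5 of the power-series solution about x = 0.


Ansatz: y(x) = sum_{n>=0} a_n x^n, so y'(x) = sum_{n>=1} n a_n x^(n-1) and y''(x) = sum_{n>=2} n(n-1) a_n x^(n-2).
Substitute into P(x) y'' + Q(x) y' + R(x) y = 0 with P(x) = 1, Q(x) = 0, R(x) = 6, and match powers of x.
Initial conditions: a_0 = 2, a_1 = 0.
Setting the coefficient of each power of x to zero and solving order by order (substituting the coefficients already found):
  x^0: 2 a_2 + 6 a_0 = 0  ->  2 a_2 = -6 a_0 = -12  ->  a_2 = -6
  x^1: 6 a_3 + 6 a_1 = 0  ->  6 a_3 = -6 a_1 = 0  ->  a_3 = 0
  x^2: 12 a_4 + 6 a_2 = 0  ->  12 a_4 = -6 a_2 = 36  ->  a_4 = 3
  x^3: 20 a_5 + 6 a_3 = 0  ->  20 a_5 = -6 a_3 = 0  ->  a_5 = 0
Truncated series: y(x) = 2 - 6 x^2 + 3 x^4 + O(x^6).

a_0 = 2; a_1 = 0; a_2 = -6; a_3 = 0; a_4 = 3; a_5 = 0


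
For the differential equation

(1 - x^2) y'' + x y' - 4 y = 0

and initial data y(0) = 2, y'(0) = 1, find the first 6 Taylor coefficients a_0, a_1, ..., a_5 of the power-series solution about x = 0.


Ansatz: y(x) = sum_{n>=0} a_n x^n, so y'(x) = sum_{n>=1} n a_n x^(n-1) and y''(x) = sum_{n>=2} n(n-1) a_n x^(n-2).
Substitute into P(x) y'' + Q(x) y' + R(x) y = 0 with P(x) = 1 - x^2, Q(x) = x, R(x) = -4, and match powers of x.
Initial conditions: a_0 = 2, a_1 = 1.
Setting the coefficient of each power of x to zero and solving order by order (substituting the coefficients already found):
  x^0: 2 a_2 - 4 a_0 = 0  ->  2 a_2 = 4 a_0 = 8  ->  a_2 = 4
  x^1: 6 a_3 - 3 a_1 = 0  ->  6 a_3 = 3 a_1 = 3  ->  a_3 = 1/2
  x^2: 12 a_4 - 4 a_2 = 0  ->  12 a_4 = 4 a_2 = 16  ->  a_4 = 4/3
  x^3: 20 a_5 - 7 a_3 = 0  ->  20 a_5 = 7 a_3 = 7/2  ->  a_5 = 7/40
Truncated series: y(x) = 2 + x + 4 x^2 + (1/2) x^3 + (4/3) x^4 + (7/40) x^5 + O(x^6).

a_0 = 2; a_1 = 1; a_2 = 4; a_3 = 1/2; a_4 = 4/3; a_5 = 7/40


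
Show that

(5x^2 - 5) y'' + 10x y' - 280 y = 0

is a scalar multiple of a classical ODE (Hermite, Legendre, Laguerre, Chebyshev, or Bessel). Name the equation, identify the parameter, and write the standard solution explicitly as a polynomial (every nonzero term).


All three coefficients share the factor -5; dividing through by -5 gives  (1 - x^2) y'' - 2x y' + 56 y = 0.
This matches the Legendre equation (1 - x^2) y'' - 2x y' + n(n+1) y = 0 (note the -2x y' term) with n(n+1) = 56, so n = 7; the polynomial solution is P_7(x).
With y = sum_k a_k x^k, matching x^k gives (k+2)(k+1) a_{k+2} = [k(k+1) - n(n+1)] a_k = (k - 7)(k + 8) a_k. The right side vanishes at k = 7, so the series with the parity of 7 terminates at degree 7.
Standard normalization (P_n(1) = 1): leading coefficient (2n)!/(2^n (n!)^2) = 87178291200/(128*25401600) = 429/16, so a_7 = 429/16. Work downward with a_k = (k+1)(k+2) a_{k+2} / ((k - 7)(k + 8)):
  a_5 = (6)(7)(429/16) / ((5 - 7)(5 + 8)) = (9009/8)/(-26) = -693/16
  a_3 = (4)(5)(-693/16) / ((3 - 7)(3 + 8)) = (-3465/4)/(-44) = 315/16
  a_1 = (2)(3)(315/16) / ((1 - 7)(1 + 8)) = (945/8)/(-54) = -35/16
Hence P_7(x) = 429 x^7/16 - 693 x^5/16 + 315 x^3/16 - 35 x/16.

P_7(x); series = 429 x^7/16 - 693 x^5/16 + 315 x^3/16 - 35 x/16


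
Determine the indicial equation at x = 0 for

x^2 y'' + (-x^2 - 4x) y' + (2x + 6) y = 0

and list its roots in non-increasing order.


Divide by x^2 to reach normal form y'' + P_1(x) y' + P_2(x) y = 0 with P_1(x) = -1 - 4/x and P_2(x) = 2/x + 6/x^2.
x = 0 is a singular point because the y'-coefficient -1 - 4/x has a pole at x = 0 and the y-coefficient 2/x + 6/x^2 has a pole at x = 0.
It is a regular singular point because x P_1(x) = p(x) = -x - 4 and x^2 P_2(x) = q(x) = 2x + 6 are polynomials, hence analytic at x = 0.
p(0) = -4,  q(0) = 6.
Indicial equation: r(r-1) + p(0) r + q(0) = 0, i.e. r^2 + (p(0) - 1) r + q(0) = 0, i.e. r^2 - 5 r + 6 = 0.
Discriminant: (-5)^2 - 4(6) = 1, so r = (5 ± 1)/2.
Solving: r_1 = 3, r_2 = 2.

indicial: r^2 - 5 r + 6 = 0; roots r_1 = 3, r_2 = 2


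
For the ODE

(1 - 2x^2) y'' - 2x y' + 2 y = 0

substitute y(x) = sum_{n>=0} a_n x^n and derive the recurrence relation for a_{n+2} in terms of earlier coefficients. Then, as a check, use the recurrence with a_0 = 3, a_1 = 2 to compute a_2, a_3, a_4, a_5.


Substitute y = sum_n a_n x^n.
(1 - 2 x^2) y'' contributes (n+2)(n+1) a_{n+2} - 2 n(n-1) a_n at x^n.
-2 x y'(x) contributes -2 n a_n at x^n.
2 y(x) contributes 2 a_n at x^n.
Matching x^n: (n+2)(n+1) a_{n+2} + (-2 n(n-1) - 2 n + 2) a_n = 0.
Thus a_{n+2} = (2 n(n-1) + 2 n - 2) / ((n+1)(n+2)) * a_n.

Check with a_0 = 3, a_1 = 2 (apply the recurrence for n = 0, 1, 2, 3): a_0 = 3, a_1 = 2, a_2 = -3, a_3 = 0, a_4 = -3/2, a_5 = 0.

a_(n+2) = (2 n(n-1) + 2 n - 2) / ((n+1)(n+2)) * a_n; check: a_0 = 3, a_1 = 2, a_2 = -3, a_3 = 0, a_4 = -3/2, a_5 = 0


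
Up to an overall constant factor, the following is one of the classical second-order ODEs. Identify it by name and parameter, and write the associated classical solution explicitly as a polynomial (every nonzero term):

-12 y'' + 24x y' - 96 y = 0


All three coefficients share the factor -12; dividing through by -12 gives  y'' - 2x y' + 8 y = 0.
This matches the Hermite equation y'' - 2x y' + 2n y = 0 with 2n = 8, so n = 4; the polynomial solution is H_4(x).
With y = sum_k a_k x^k, matching x^k gives (k+2)(k+1) a_{k+2} = 2(k - n) a_k = 2(k - 4) a_k. The right side vanishes at k = 4, so the series with the parity of 4 terminates at degree 4.
Standard normalization: leading coefficient of H_n is 2^n, so a_4 = 2^4 = 16. Work downward with a_k = (k+1)(k+2) a_{k+2} / (2(k - n)):
  a_2 = (3)(4)(16) / (2(2 - 4)) = 192/(-4) = -48
  a_0 = (1)(2)(-48) / (2(0 - 4)) = -96/(-8) = 12
Hence H_4(x) = 16 x^4 - 48 x^2 + 12.

H_4(x); series = 16 x^4 - 48 x^2 + 12


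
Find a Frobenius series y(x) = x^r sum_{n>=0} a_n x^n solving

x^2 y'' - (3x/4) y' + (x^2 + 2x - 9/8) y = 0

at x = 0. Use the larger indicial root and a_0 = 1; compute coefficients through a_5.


Write in Frobenius form y'' + (p(x)/x) y' + (q(x)/x^2) y = 0:
  p(x) = -3/4,  q(x) = x^2 + 2x - 9/8.
Indicial equation: r(r-1) + (-3/4) r + (-9/8) = 0 -> roots r_1 = 9/4, r_2 = -1/2.
Take r = r_1 = 9/4. Let y(x) = x^r sum_{n>=0} a_n x^n with a_0 = 1.
Substitute y = x^r sum a_n x^n and match x^{r+n}. The recurrence is
  D(n) a_n + 2 a_{n-1} + 1 a_{n-2} = 0,  where D(n) = (r+n)(r+n-1) + (-3/4)(r+n) + (-9/8).
  a_n = [-2 a_{n-1} - 1 a_{n-2}] / D(n).
Since the indicial polynomial factors as (r - r_1)(r - r_2), D(n) = (r_1 + n - r_1)(r_1 + n - r_2) = n(n + 11/4).
Evaluating step by step (a_0 = 1):
  n = 1: D(1) = 1(1 + 11/4) = 15/4; numerator = -2(1) = -2; a_1 = (-2)/(15/4) = -8/15
  n = 2: D(2) = 2(2 + 11/4) = 19/2; numerator = -2(-8/15) - 1(1) = 1/15; a_2 = (1/15)/(19/2) = 2/285
  n = 3: D(3) = 3(3 + 11/4) = 69/4; numerator = -2(2/285) - 1(-8/15) = 148/285; a_3 = (148/285)/(69/4) = 592/19665
  n = 4: D(4) = 4(4 + 11/4) = 27; numerator = -2(592/19665) - 1(2/285) = -1322/19665; a_4 = (-1322/19665)/(27) = -1322/530955
  n = 5: D(5) = 5(5 + 11/4) = 155/4; numerator = -2(-1322/530955) - 1(592/19665) = -116/4617; a_5 = (-116/4617)/(155/4) = -464/715635

r = 9/4; a_0 = 1; a_1 = -8/15; a_2 = 2/285; a_3 = 592/19665; a_4 = -1322/530955; a_5 = -464/715635


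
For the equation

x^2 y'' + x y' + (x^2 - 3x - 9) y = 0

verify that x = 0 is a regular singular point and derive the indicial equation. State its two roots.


Divide by x^2 to reach normal form y'' + P_1(x) y' + P_2(x) y = 0 with P_1(x) = 1/x and P_2(x) = 1 - 3/x - 9/x^2.
x = 0 is a singular point because the y'-coefficient 1/x has a pole at x = 0 and the y-coefficient 1 - 3/x - 9/x^2 has a pole at x = 0.
It is a regular singular point because x P_1(x) = p(x) = 1 and x^2 P_2(x) = q(x) = x^2 - 3x - 9 are polynomials, hence analytic at x = 0.
p(0) = 1,  q(0) = -9.
Indicial equation: r(r-1) + p(0) r + q(0) = 0, i.e. r^2 + (p(0) - 1) r + q(0) = 0, i.e. r^2 - 9 = 0.
Discriminant: (0)^2 - 4(-9) = 36, so r = (0 ± 6)/2.
Solving: r_1 = 3, r_2 = -3.

indicial: r^2 - 9 = 0; roots r_1 = 3, r_2 = -3


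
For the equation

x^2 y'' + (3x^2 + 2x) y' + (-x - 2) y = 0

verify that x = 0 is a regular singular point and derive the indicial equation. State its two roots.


Divide by x^2 to reach normal form y'' + P_1(x) y' + P_2(x) y = 0 with P_1(x) = 3 + 2/x and P_2(x) = -1/x - 2/x^2.
x = 0 is a singular point because the y'-coefficient 3 + 2/x has a pole at x = 0 and the y-coefficient -1/x - 2/x^2 has a pole at x = 0.
It is a regular singular point because x P_1(x) = p(x) = 3x + 2 and x^2 P_2(x) = q(x) = -x - 2 are polynomials, hence analytic at x = 0.
p(0) = 2,  q(0) = -2.
Indicial equation: r(r-1) + p(0) r + q(0) = 0, i.e. r^2 + (p(0) - 1) r + q(0) = 0, i.e. r^2 + 1 r - 2 = 0.
Discriminant: (1)^2 - 4(-2) = 9, so r = (-1 ± 3)/2.
Solving: r_1 = 1, r_2 = -2.

indicial: r^2 + 1 r - 2 = 0; roots r_1 = 1, r_2 = -2


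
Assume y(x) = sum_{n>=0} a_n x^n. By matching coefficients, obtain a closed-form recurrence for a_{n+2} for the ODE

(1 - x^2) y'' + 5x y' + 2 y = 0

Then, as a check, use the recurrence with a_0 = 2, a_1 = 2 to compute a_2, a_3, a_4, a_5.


Substitute y = sum_n a_n x^n.
(1 - 1 x^2) y'' contributes (n+2)(n+1) a_{n+2} - n(n-1) a_n at x^n.
5 x y'(x) contributes 5 n a_n at x^n.
2 y(x) contributes 2 a_n at x^n.
Matching x^n: (n+2)(n+1) a_{n+2} + (-n(n-1) + 5 n + 2) a_n = 0.
Thus a_{n+2} = (n(n-1) - 5 n - 2) / ((n+1)(n+2)) * a_n.

Check with a_0 = 2, a_1 = 2 (apply the recurrence for n = 0, 1, 2, 3): a_0 = 2, a_1 = 2, a_2 = -2, a_3 = -7/3, a_4 = 5/3, a_5 = 77/60.

a_(n+2) = (n(n-1) - 5 n - 2) / ((n+1)(n+2)) * a_n; check: a_0 = 2, a_1 = 2, a_2 = -2, a_3 = -7/3, a_4 = 5/3, a_5 = 77/60


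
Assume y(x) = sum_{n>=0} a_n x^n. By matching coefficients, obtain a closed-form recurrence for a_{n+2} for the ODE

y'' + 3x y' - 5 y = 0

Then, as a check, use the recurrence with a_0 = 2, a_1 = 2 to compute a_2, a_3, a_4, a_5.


Substitute y = sum_n a_n x^n.
y''(x) has coefficient (n+2)(n+1) a_{n+2} at x^n;
3 x y'(x) has coefficient 3 n a_n at x^n (shift);
-5 y(x) has coefficient -5 a_n at x^n.
Matching x^n: (n+2)(n+1) a_{n+2} + (3n - 5) a_n = 0.
Thus a_{n+2} = (-3n + 5) / ((n+1)(n+2)) * a_n.

Check with a_0 = 2, a_1 = 2 (apply the recurrence for n = 0, 1, 2, 3): a_0 = 2, a_1 = 2, a_2 = 5, a_3 = 2/3, a_4 = -5/12, a_5 = -2/15.

a_(n+2) = (-3n + 5) / ((n+1)(n+2)) * a_n; check: a_0 = 2, a_1 = 2, a_2 = 5, a_3 = 2/3, a_4 = -5/12, a_5 = -2/15


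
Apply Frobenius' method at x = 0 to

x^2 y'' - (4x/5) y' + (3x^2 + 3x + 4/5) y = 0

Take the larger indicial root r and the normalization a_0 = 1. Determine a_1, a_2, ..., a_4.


Write in Frobenius form y'' + (p(x)/x) y' + (q(x)/x^2) y = 0:
  p(x) = -4/5,  q(x) = 3x^2 + 3x + 4/5.
Indicial equation: r(r-1) + (-4/5) r + (4/5) = 0 -> roots r_1 = 1, r_2 = 4/5.
Take r = r_1 = 1. Let y(x) = x^r sum_{n>=0} a_n x^n with a_0 = 1.
Substitute y = x^r sum a_n x^n and match x^{r+n}. The recurrence is
  D(n) a_n + 3 a_{n-1} + 3 a_{n-2} = 0,  where D(n) = (r+n)(r+n-1) + (-4/5)(r+n) + (4/5).
  a_n = [-3 a_{n-1} - 3 a_{n-2}] / D(n).
Since the indicial polynomial factors as (r - r_1)(r - r_2), D(n) = (r_1 + n - r_1)(r_1 + n - r_2) = n(n + 1/5).
Evaluating step by step (a_0 = 1):
  n = 1: D(1) = 1(1 + 1/5) = 6/5; numerator = -3(1) = -3; a_1 = (-3)/(6/5) = -5/2
  n = 2: D(2) = 2(2 + 1/5) = 22/5; numerator = -3(-5/2) - 3(1) = 9/2; a_2 = (9/2)/(22/5) = 45/44
  n = 3: D(3) = 3(3 + 1/5) = 48/5; numerator = -3(45/44) - 3(-5/2) = 195/44; a_3 = (195/44)/(48/5) = 325/704
  n = 4: D(4) = 4(4 + 1/5) = 84/5; numerator = -3(325/704) - 3(45/44) = -285/64; a_4 = (-285/64)/(84/5) = -475/1792

r = 1; a_0 = 1; a_1 = -5/2; a_2 = 45/44; a_3 = 325/704; a_4 = -475/1792


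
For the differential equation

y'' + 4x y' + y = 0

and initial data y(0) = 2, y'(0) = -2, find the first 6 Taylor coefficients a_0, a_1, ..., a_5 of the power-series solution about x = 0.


Ansatz: y(x) = sum_{n>=0} a_n x^n, so y'(x) = sum_{n>=1} n a_n x^(n-1) and y''(x) = sum_{n>=2} n(n-1) a_n x^(n-2).
Substitute into P(x) y'' + Q(x) y' + R(x) y = 0 with P(x) = 1, Q(x) = 4x, R(x) = 1, and match powers of x.
Initial conditions: a_0 = 2, a_1 = -2.
Setting the coefficient of each power of x to zero and solving order by order (substituting the coefficients already found):
  x^0: 2 a_2 + a_0 = 0  ->  2 a_2 = -a_0 = -2  ->  a_2 = -1
  x^1: 6 a_3 + 5 a_1 = 0  ->  6 a_3 = -5 a_1 = 10  ->  a_3 = 5/3
  x^2: 12 a_4 + 9 a_2 = 0  ->  12 a_4 = -9 a_2 = 9  ->  a_4 = 3/4
  x^3: 20 a_5 + 13 a_3 = 0  ->  20 a_5 = -13 a_3 = -65/3  ->  a_5 = -13/12
Truncated series: y(x) = 2 - 2 x - x^2 + (5/3) x^3 + (3/4) x^4 - (13/12) x^5 + O(x^6).

a_0 = 2; a_1 = -2; a_2 = -1; a_3 = 5/3; a_4 = 3/4; a_5 = -13/12


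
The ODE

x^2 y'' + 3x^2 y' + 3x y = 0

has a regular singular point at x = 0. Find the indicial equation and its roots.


Divide by x^2 to reach normal form y'' + P_1(x) y' + P_2(x) y = 0 with P_1(x) = 3 and P_2(x) = 3/x.
x = 0 is a singular point because the y-coefficient 3/x has a pole at x = 0.
It is a regular singular point because x P_1(x) = p(x) = 3x and x^2 P_2(x) = q(x) = 3x are polynomials, hence analytic at x = 0.
p(0) = 0,  q(0) = 0.
Indicial equation: r(r-1) + p(0) r + q(0) = 0, i.e. r^2 + (p(0) - 1) r + q(0) = 0, i.e. r^2 - 1 r = 0.
Discriminant: (-1)^2 - 4(0) = 1, so r = (1 ± 1)/2.
Solving: r_1 = 1, r_2 = 0.

indicial: r^2 - 1 r = 0; roots r_1 = 1, r_2 = 0


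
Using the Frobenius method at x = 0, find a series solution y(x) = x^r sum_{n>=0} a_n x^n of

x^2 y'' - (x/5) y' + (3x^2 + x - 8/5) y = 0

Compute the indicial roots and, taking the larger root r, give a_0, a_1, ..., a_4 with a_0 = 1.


Write in Frobenius form y'' + (p(x)/x) y' + (q(x)/x^2) y = 0:
  p(x) = -1/5,  q(x) = 3x^2 + x - 8/5.
Indicial equation: r(r-1) + (-1/5) r + (-8/5) = 0 -> roots r_1 = 2, r_2 = -4/5.
Take r = r_1 = 2. Let y(x) = x^r sum_{n>=0} a_n x^n with a_0 = 1.
Substitute y = x^r sum a_n x^n and match x^{r+n}. The recurrence is
  D(n) a_n + 1 a_{n-1} + 3 a_{n-2} = 0,  where D(n) = (r+n)(r+n-1) + (-1/5)(r+n) + (-8/5).
  a_n = [-1 a_{n-1} - 3 a_{n-2}] / D(n).
Since the indicial polynomial factors as (r - r_1)(r - r_2), D(n) = (r_1 + n - r_1)(r_1 + n - r_2) = n(n + 14/5).
Evaluating step by step (a_0 = 1):
  n = 1: D(1) = 1(1 + 14/5) = 19/5; numerator = -1(1) = -1; a_1 = (-1)/(19/5) = -5/19
  n = 2: D(2) = 2(2 + 14/5) = 48/5; numerator = -1(-5/19) - 3(1) = -52/19; a_2 = (-52/19)/(48/5) = -65/228
  n = 3: D(3) = 3(3 + 14/5) = 87/5; numerator = -1(-65/228) - 3(-5/19) = 245/228; a_3 = (245/228)/(87/5) = 1225/19836
  n = 4: D(4) = 4(4 + 14/5) = 136/5; numerator = -1(1225/19836) - 3(-65/228) = 3935/4959; a_4 = (3935/4959)/(136/5) = 19675/674424

r = 2; a_0 = 1; a_1 = -5/19; a_2 = -65/228; a_3 = 1225/19836; a_4 = 19675/674424


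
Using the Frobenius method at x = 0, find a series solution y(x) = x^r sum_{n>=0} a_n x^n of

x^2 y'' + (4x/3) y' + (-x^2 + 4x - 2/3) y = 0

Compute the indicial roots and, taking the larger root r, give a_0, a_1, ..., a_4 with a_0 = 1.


Write in Frobenius form y'' + (p(x)/x) y' + (q(x)/x^2) y = 0:
  p(x) = 4/3,  q(x) = -x^2 + 4x - 2/3.
Indicial equation: r(r-1) + (4/3) r + (-2/3) = 0 -> roots r_1 = 2/3, r_2 = -1.
Take r = r_1 = 2/3. Let y(x) = x^r sum_{n>=0} a_n x^n with a_0 = 1.
Substitute y = x^r sum a_n x^n and match x^{r+n}. The recurrence is
  D(n) a_n + 4 a_{n-1} - 1 a_{n-2} = 0,  where D(n) = (r+n)(r+n-1) + (4/3)(r+n) + (-2/3).
  a_n = [-4 a_{n-1} + 1 a_{n-2}] / D(n).
Since the indicial polynomial factors as (r - r_1)(r - r_2), D(n) = (r_1 + n - r_1)(r_1 + n - r_2) = n(n + 5/3).
Evaluating step by step (a_0 = 1):
  n = 1: D(1) = 1(1 + 5/3) = 8/3; numerator = -4(1) = -4; a_1 = (-4)/(8/3) = -3/2
  n = 2: D(2) = 2(2 + 5/3) = 22/3; numerator = -4(-3/2) + 1(1) = 7; a_2 = (7)/(22/3) = 21/22
  n = 3: D(3) = 3(3 + 5/3) = 14; numerator = -4(21/22) + 1(-3/2) = -117/22; a_3 = (-117/22)/(14) = -117/308
  n = 4: D(4) = 4(4 + 5/3) = 68/3; numerator = -4(-117/308) + 1(21/22) = 381/154; a_4 = (381/154)/(68/3) = 1143/10472

r = 2/3; a_0 = 1; a_1 = -3/2; a_2 = 21/22; a_3 = -117/308; a_4 = 1143/10472


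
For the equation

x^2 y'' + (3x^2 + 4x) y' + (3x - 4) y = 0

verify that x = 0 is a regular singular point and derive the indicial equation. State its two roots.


Divide by x^2 to reach normal form y'' + P_1(x) y' + P_2(x) y = 0 with P_1(x) = 3 + 4/x and P_2(x) = 3/x - 4/x^2.
x = 0 is a singular point because the y'-coefficient 3 + 4/x has a pole at x = 0 and the y-coefficient 3/x - 4/x^2 has a pole at x = 0.
It is a regular singular point because x P_1(x) = p(x) = 3x + 4 and x^2 P_2(x) = q(x) = 3x - 4 are polynomials, hence analytic at x = 0.
p(0) = 4,  q(0) = -4.
Indicial equation: r(r-1) + p(0) r + q(0) = 0, i.e. r^2 + (p(0) - 1) r + q(0) = 0, i.e. r^2 + 3 r - 4 = 0.
Discriminant: (3)^2 - 4(-4) = 25, so r = (-3 ± 5)/2.
Solving: r_1 = 1, r_2 = -4.

indicial: r^2 + 3 r - 4 = 0; roots r_1 = 1, r_2 = -4


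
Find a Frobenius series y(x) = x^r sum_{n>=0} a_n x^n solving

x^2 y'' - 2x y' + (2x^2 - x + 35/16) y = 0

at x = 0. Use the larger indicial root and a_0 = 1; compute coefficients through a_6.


Write in Frobenius form y'' + (p(x)/x) y' + (q(x)/x^2) y = 0:
  p(x) = -2,  q(x) = 2x^2 - x + 35/16.
Indicial equation: r(r-1) + (-2) r + (35/16) = 0 -> roots r_1 = 7/4, r_2 = 5/4.
Take r = r_1 = 7/4. Let y(x) = x^r sum_{n>=0} a_n x^n with a_0 = 1.
Substitute y = x^r sum a_n x^n and match x^{r+n}. The recurrence is
  D(n) a_n - 1 a_{n-1} + 2 a_{n-2} = 0,  where D(n) = (r+n)(r+n-1) + (-2)(r+n) + (35/16).
  a_n = [1 a_{n-1} - 2 a_{n-2}] / D(n).
Since the indicial polynomial factors as (r - r_1)(r - r_2), D(n) = (r_1 + n - r_1)(r_1 + n - r_2) = n(n + 1/2).
Evaluating step by step (a_0 = 1):
  n = 1: D(1) = 1(1 + 1/2) = 3/2; numerator = 1(1) = 1; a_1 = (1)/(3/2) = 2/3
  n = 2: D(2) = 2(2 + 1/2) = 5; numerator = 1(2/3) - 2(1) = -4/3; a_2 = (-4/3)/(5) = -4/15
  n = 3: D(3) = 3(3 + 1/2) = 21/2; numerator = 1(-4/15) - 2(2/3) = -8/5; a_3 = (-8/5)/(21/2) = -16/105
  n = 4: D(4) = 4(4 + 1/2) = 18; numerator = 1(-16/105) - 2(-4/15) = 8/21; a_4 = (8/21)/(18) = 4/189
  n = 5: D(5) = 5(5 + 1/2) = 55/2; numerator = 1(4/189) - 2(-16/105) = 44/135; a_5 = (44/135)/(55/2) = 8/675
  n = 6: D(6) = 6(6 + 1/2) = 39; numerator = 1(8/675) - 2(4/189) = -16/525; a_6 = (-16/525)/(39) = -16/20475

r = 7/4; a_0 = 1; a_1 = 2/3; a_2 = -4/15; a_3 = -16/105; a_4 = 4/189; a_5 = 8/675; a_6 = -16/20475


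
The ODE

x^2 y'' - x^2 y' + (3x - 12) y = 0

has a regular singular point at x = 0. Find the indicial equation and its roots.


Divide by x^2 to reach normal form y'' + P_1(x) y' + P_2(x) y = 0 with P_1(x) = -1 and P_2(x) = 3/x - 12/x^2.
x = 0 is a singular point because the y-coefficient 3/x - 12/x^2 has a pole at x = 0.
It is a regular singular point because x P_1(x) = p(x) = -x and x^2 P_2(x) = q(x) = 3x - 12 are polynomials, hence analytic at x = 0.
p(0) = 0,  q(0) = -12.
Indicial equation: r(r-1) + p(0) r + q(0) = 0, i.e. r^2 + (p(0) - 1) r + q(0) = 0, i.e. r^2 - 1 r - 12 = 0.
Discriminant: (-1)^2 - 4(-12) = 49, so r = (1 ± 7)/2.
Solving: r_1 = 4, r_2 = -3.

indicial: r^2 - 1 r - 12 = 0; roots r_1 = 4, r_2 = -3


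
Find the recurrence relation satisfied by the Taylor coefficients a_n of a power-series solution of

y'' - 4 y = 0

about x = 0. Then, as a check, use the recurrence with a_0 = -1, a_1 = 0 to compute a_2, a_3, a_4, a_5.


Substitute y = sum_n a_n x^n into y'' + (const) y = 0.
y''(x) = sum_{n>=0} (n+2)(n+1) a_{n+2} x^n.
The ODE becomes sum_n [(n+2)(n+1) a_{n+2} - 4 a_n] x^n = 0.
Setting each coefficient to zero gives the recurrence:
  (n+2)(n+1) a_{n+2} - 4 a_n = 0,
  a_{n+2} = 4 / ((n+1)(n+2)) a_n.

Check with a_0 = -1, a_1 = 0 (apply the recurrence for n = 0, 1, 2, 3): a_0 = -1, a_1 = 0, a_2 = -2, a_3 = 0, a_4 = -2/3, a_5 = 0.

a_{n+2} = 4/((n+1)(n+2)) * a_n; check: a_0 = -1, a_1 = 0, a_2 = -2, a_3 = 0, a_4 = -2/3, a_5 = 0
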